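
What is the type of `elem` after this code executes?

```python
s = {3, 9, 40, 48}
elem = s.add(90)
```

set.add() returns None (mutates in place)

NoneType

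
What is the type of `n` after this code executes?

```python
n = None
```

None has type NoneType

NoneType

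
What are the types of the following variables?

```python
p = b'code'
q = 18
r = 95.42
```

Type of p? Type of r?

p is bytes; r is float

bytes, float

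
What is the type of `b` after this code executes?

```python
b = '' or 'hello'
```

'or' returns first truthy value ('hello', which is str)

str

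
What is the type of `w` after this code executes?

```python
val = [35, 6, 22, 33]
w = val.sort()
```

list.sort() returns None (sorts in place)

NoneType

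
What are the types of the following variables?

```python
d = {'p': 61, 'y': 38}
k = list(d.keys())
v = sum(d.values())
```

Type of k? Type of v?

list(...) returns list; sum of int values returns int

list, int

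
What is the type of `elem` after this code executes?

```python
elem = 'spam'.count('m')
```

str.count() returns int

int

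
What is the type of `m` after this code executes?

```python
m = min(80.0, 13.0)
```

min() of floats returns float

float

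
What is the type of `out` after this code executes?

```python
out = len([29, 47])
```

len() always returns int

int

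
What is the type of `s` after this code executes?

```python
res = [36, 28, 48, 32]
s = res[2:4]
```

Slicing a list always returns a list

list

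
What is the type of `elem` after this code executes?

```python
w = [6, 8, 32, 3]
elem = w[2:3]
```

Slicing a list always returns a list

list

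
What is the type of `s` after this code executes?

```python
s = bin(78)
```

bin() returns str representation

str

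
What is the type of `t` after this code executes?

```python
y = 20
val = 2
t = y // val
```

int // int returns int (20 // 2 = 10)

int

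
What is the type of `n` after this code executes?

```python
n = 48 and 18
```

'and' returns the last value when all truthy (18, which is int)

int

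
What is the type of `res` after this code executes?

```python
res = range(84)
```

range() returns a range object

range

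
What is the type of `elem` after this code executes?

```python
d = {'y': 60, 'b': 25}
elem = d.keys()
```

.keys() returns a dict_keys view object

dict_keys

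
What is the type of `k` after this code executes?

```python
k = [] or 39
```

'or' returns first truthy value (39, which is int)

int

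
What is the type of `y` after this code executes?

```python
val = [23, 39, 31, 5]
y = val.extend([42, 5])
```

list.extend() returns None

NoneType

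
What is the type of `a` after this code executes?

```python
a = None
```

None has type NoneType

NoneType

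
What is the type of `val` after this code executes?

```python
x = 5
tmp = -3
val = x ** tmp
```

int ** negative int returns float

float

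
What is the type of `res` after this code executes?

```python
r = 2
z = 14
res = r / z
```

int / int always returns float in Python 3 (2 / 14 = 0.142857)

float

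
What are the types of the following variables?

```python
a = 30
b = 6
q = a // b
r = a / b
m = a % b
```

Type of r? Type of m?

int / int returns float; int % int returns int

float, int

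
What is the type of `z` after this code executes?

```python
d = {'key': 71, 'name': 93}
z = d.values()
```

.values() returns a dict_values view object

dict_values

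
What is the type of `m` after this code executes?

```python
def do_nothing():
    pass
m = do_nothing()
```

A function with no return statement returns None

NoneType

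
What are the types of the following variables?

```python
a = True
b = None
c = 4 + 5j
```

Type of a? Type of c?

a is bool; c is complex

bool, complex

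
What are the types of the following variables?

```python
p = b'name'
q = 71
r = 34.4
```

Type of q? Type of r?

q is int; r is float

int, float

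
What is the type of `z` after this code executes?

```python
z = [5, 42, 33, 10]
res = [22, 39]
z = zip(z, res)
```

zip() returns a zip iterator object

zip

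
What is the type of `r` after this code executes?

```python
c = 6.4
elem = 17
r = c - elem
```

float - int returns float (6.4 - 17 = -10.6)

float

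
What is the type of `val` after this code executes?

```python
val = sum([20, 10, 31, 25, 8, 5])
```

sum() of ints returns int

int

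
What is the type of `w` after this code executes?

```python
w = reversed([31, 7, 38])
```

reversed() on a list returns a list_reverseiterator

list_reverseiterator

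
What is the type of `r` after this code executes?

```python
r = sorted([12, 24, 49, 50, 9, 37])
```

sorted() always returns list

list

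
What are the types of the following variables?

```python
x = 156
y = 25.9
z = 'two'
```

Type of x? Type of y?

x is int; y is float

int, float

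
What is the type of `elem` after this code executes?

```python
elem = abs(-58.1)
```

abs() of float returns float

float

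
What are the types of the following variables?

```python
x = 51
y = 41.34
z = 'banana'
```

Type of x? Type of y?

x is int; y is float

int, float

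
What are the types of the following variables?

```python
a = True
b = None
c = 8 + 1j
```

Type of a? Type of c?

a is bool; c is complex

bool, complex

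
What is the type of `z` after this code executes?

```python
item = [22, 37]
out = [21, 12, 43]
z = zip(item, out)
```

zip() returns a zip iterator object

zip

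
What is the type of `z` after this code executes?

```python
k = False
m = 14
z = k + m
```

bool + int returns int (False is 0, so 0 + 14 = 14)

int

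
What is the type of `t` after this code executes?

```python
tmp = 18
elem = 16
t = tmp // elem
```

int // int returns int (18 // 16 = 1)

int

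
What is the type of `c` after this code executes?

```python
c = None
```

None has type NoneType

NoneType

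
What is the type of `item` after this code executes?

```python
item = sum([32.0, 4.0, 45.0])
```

sum() of floats returns float

float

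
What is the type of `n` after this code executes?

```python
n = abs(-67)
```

abs() of int returns int

int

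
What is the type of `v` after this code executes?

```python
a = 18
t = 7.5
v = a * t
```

int * float returns float (18 * 7.5 = 135.0)

float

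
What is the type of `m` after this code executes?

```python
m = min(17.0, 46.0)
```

min() of floats returns float

float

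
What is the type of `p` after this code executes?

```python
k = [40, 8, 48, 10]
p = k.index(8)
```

list.index() returns int

int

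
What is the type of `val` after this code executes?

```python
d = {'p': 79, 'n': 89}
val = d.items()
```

dict.items() returns a dict_items view

dict_items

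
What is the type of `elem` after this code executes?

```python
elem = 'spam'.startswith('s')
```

str.startswith() returns bool

bool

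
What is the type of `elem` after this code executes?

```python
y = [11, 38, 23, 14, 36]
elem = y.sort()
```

list.sort() returns None (sorts in place)

NoneType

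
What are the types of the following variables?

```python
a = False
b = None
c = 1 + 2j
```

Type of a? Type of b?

a is bool; b is NoneType

bool, NoneType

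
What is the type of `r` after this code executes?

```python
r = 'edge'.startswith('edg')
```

str.startswith() returns bool

bool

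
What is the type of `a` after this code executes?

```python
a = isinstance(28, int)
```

isinstance() returns bool

bool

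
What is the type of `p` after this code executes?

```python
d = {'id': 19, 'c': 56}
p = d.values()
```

.values() returns a dict_values view object

dict_values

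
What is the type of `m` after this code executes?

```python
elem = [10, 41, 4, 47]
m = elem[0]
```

Indexing a list of ints returns int (elem[0] = 10)

int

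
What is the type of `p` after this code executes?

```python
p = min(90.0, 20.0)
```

min() of floats returns float

float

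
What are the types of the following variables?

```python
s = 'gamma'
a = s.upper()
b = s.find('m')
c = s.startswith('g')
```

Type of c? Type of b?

str.startswith() returns bool; str.find() returns int

bool, int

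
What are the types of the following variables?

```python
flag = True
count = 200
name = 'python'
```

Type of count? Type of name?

count is int; name is str

int, str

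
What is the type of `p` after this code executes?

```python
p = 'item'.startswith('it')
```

str.startswith() returns bool

bool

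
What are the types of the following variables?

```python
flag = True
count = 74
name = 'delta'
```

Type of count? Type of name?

count is int; name is str

int, str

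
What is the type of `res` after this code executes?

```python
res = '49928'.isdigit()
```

str.isdigit() returns bool

bool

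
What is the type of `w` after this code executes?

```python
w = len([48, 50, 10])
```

len() always returns int

int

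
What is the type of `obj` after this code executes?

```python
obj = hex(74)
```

hex() returns str representation

str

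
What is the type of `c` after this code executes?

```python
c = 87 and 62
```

'and' returns the last value when all truthy (62, which is int)

int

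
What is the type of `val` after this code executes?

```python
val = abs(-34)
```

abs() of int returns int

int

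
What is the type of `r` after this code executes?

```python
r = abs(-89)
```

abs() of int returns int

int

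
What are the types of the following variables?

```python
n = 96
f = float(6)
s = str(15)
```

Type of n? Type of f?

n is int; f is float

int, float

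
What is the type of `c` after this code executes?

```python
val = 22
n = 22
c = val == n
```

Equality comparison returns bool

bool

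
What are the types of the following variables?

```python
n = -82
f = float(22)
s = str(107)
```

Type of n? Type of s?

n is int; s is str

int, str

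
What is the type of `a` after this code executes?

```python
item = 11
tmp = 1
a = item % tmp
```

int % int returns int (11 % 1 = 0)

int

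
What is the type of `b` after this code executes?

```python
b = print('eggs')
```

print() returns None

NoneType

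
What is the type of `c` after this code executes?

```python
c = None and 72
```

'and' returns first falsy value (None)

NoneType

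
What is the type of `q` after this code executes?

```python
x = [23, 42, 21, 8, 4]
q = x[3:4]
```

Slicing a list always returns a list

list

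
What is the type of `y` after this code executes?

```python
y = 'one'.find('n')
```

str.find() returns int (index, or -1)

int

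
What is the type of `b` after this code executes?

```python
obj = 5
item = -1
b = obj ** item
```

int ** negative int returns float

float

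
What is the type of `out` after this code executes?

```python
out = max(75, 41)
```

max() of ints returns int

int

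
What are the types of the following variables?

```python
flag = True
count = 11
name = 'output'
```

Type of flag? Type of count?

flag is bool; count is int

bool, int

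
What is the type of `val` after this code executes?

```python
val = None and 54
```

'and' returns first falsy value (None)

NoneType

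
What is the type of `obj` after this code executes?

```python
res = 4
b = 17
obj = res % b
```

int % int returns int (4 % 17 = 4)

int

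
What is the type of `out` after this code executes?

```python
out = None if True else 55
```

Ternary: condition is True, if branch (None) taken → NoneType

NoneType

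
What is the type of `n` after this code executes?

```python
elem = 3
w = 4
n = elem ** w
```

int ** positive int returns int (3 ** 4 = 81)

int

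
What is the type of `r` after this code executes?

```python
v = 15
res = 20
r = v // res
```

int // int returns int (15 // 20 = 0)

int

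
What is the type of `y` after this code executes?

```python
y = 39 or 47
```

'or' returns the first truthy value (39, which is int)

int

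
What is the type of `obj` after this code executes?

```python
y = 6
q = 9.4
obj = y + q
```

int + float returns float (6 + 9.4 = 15.4)

float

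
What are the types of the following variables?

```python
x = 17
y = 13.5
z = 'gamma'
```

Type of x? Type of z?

x is int; z is str

int, str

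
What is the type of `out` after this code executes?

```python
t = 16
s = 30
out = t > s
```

Comparison operators return bool

bool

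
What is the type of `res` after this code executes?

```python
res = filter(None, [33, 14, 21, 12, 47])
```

filter() returns a filter iterator object

filter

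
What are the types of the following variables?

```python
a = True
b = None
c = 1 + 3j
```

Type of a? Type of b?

a is bool; b is NoneType

bool, NoneType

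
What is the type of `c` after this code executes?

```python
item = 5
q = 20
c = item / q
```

int / int always returns float in Python 3 (5 / 20 = 0.25)

float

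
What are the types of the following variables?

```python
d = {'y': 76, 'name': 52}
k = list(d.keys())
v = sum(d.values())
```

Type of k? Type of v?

list(...) returns list; sum of int values returns int

list, int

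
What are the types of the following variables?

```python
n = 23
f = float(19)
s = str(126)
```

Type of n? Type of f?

n is int; f is float

int, float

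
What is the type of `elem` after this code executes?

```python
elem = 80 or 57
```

'or' returns the first truthy value (80, which is int)

int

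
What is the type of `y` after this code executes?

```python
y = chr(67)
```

chr() returns str (single character)

str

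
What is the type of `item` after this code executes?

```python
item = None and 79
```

'and' returns first falsy value (None)

NoneType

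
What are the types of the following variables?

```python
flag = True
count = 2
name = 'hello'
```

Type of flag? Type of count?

flag is bool; count is int

bool, int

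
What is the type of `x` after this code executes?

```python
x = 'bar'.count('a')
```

str.count() returns int

int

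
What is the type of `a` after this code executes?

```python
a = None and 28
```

'and' returns first falsy value (None)

NoneType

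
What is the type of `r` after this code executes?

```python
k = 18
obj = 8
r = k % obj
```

int % int returns int (18 % 8 = 2)

int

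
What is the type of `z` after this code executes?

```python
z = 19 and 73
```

'and' returns the last value when all truthy (73, which is int)

int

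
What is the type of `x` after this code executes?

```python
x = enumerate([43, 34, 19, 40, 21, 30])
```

enumerate() returns an enumerate iterator object

enumerate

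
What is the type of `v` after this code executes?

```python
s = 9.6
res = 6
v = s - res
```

float - int returns float (9.6 - 6 = 3.6)

float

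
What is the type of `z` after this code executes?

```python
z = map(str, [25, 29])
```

map() returns a map iterator object

map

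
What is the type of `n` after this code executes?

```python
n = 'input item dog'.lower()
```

str.lower() returns str

str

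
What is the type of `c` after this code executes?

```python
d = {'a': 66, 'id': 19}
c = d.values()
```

.values() returns a dict_values view object

dict_values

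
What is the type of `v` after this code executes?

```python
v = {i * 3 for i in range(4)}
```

A set comprehension {expr for x in iterable} produces a set

set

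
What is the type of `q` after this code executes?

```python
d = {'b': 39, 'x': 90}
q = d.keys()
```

.keys() returns a dict_keys view object

dict_keys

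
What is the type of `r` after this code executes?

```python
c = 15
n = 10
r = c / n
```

int / int always returns float in Python 3 (15 / 10 = 1.5)

float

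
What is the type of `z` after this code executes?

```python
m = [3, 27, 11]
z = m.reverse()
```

list.reverse() returns None

NoneType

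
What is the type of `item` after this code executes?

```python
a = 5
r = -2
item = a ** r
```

int ** negative int returns float

float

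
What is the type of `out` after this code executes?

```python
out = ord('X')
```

ord() returns int (Unicode code point)

int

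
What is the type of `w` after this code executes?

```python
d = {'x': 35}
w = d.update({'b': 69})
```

dict.update() returns None

NoneType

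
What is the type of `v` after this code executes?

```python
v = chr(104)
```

chr() returns str (single character)

str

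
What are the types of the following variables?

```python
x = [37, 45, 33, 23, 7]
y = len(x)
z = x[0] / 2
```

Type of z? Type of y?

int / int returns float; len() returns int

float, int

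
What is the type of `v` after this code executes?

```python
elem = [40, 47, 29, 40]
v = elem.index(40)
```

list.index() returns int

int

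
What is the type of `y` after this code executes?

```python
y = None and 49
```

'and' returns first falsy value (None)

NoneType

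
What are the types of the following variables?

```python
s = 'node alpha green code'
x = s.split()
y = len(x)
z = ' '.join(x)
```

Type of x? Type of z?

str.split() returns list; str.join() returns str

list, str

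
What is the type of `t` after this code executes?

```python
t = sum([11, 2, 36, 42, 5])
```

sum() of ints returns int

int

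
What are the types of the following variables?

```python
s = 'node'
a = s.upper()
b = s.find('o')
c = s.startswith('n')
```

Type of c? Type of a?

str.startswith() returns bool; str.upper() returns str

bool, str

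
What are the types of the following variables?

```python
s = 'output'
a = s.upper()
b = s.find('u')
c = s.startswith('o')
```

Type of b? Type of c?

str.find() returns int; str.startswith() returns bool

int, bool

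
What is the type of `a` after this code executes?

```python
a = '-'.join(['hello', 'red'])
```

str.join() returns str

str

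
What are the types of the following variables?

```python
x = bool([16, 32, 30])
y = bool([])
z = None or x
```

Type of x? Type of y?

bool() returns bool; bool() returns bool

bool, bool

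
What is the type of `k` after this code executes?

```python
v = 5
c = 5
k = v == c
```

Equality comparison returns bool

bool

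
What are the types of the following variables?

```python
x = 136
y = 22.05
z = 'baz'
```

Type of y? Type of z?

y is float; z is str

float, str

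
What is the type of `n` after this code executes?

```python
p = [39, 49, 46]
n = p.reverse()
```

list.reverse() returns None

NoneType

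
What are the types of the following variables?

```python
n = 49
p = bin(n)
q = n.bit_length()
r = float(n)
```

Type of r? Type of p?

float() returns float; bin() returns str

float, str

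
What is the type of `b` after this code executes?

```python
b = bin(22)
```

bin() returns str representation

str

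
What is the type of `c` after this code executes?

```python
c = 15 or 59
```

'or' returns the first truthy value (15, which is int)

int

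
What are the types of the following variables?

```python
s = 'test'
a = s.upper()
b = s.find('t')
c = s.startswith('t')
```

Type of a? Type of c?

str.upper() returns str; str.startswith() returns bool

str, bool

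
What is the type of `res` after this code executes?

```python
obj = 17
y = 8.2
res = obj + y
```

int + float returns float (17 + 8.2 = 25.2)

float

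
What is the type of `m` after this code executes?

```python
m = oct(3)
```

oct() returns str representation

str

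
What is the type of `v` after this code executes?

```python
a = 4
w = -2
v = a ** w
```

int ** negative int returns float

float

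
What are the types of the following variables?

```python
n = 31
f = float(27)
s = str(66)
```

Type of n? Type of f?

n is int; f is float

int, float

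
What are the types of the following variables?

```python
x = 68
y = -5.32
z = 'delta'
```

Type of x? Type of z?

x is int; z is str

int, str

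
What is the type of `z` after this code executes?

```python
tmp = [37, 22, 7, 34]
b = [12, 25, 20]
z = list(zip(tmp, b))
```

list(zip(...)) returns a list of tuples

list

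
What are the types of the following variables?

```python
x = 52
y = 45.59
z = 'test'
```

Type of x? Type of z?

x is int; z is str

int, str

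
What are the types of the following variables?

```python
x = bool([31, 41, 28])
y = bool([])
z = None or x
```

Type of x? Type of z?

bool() returns bool; None or <bool> returns the bool

bool, bool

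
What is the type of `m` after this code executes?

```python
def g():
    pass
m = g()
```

A function with no return statement returns None

NoneType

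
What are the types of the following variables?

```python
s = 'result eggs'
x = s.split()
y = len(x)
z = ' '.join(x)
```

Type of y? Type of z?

len() returns int; str.join() returns str

int, str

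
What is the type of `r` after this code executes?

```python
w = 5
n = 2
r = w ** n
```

int ** positive int returns int (5 ** 2 = 25)

int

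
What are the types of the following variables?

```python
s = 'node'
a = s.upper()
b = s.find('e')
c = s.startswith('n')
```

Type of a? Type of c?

str.upper() returns str; str.startswith() returns bool

str, bool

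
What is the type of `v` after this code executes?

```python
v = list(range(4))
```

list(range(...)) returns list

list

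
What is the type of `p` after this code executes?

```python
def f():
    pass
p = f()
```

A function with no return statement returns None

NoneType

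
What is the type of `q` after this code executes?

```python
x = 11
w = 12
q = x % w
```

int % int returns int (11 % 12 = 11)

int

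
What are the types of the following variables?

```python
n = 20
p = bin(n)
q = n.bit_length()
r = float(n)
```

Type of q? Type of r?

int.bit_length() returns int; float() returns float

int, float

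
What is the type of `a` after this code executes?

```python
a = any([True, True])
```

any() returns bool

bool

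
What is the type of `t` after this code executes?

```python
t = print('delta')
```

print() returns None

NoneType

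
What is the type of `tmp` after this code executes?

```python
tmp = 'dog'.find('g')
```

str.find() returns int (index, or -1)

int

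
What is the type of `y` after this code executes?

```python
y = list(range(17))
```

list(range(...)) returns list

list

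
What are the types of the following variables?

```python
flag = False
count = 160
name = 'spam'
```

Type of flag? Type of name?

flag is bool; name is str

bool, str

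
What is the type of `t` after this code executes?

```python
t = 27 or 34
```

'or' returns the first truthy value (27, which is int)

int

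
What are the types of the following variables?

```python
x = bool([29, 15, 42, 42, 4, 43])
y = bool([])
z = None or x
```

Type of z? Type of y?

None or <bool> returns the bool; bool() returns bool

bool, bool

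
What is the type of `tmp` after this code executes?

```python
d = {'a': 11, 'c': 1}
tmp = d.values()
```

.values() returns a dict_values view object

dict_values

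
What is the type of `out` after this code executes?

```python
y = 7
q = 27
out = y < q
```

Comparison operators return bool

bool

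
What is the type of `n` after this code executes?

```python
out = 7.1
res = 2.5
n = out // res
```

float // float returns float (floor division preserves float type)

float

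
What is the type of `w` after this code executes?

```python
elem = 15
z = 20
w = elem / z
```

int / int always returns float in Python 3 (15 / 20 = 0.75)

float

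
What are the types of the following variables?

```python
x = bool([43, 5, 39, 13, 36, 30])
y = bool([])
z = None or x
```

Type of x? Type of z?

bool() returns bool; None or <bool> returns the bool

bool, bool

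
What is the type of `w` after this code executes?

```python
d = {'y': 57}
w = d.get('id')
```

dict.get() returns None when key 'id' is not found and no default given

NoneType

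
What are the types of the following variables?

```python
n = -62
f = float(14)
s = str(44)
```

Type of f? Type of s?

f is float; s is str

float, str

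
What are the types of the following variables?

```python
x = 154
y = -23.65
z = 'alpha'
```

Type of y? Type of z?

y is float; z is str

float, str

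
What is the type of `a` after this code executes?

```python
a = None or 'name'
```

'or' with None returns the other value ('name', str)

str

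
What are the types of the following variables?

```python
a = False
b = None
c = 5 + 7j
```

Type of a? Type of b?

a is bool; b is NoneType

bool, NoneType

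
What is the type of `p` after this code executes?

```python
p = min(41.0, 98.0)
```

min() of floats returns float

float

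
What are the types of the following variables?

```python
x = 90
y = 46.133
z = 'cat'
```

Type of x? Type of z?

x is int; z is str

int, str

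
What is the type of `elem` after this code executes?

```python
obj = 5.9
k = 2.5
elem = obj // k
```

float // float returns float (floor division preserves float type)

float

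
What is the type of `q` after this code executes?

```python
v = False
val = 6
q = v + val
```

bool + int returns int (False is 0, so 0 + 6 = 6)

int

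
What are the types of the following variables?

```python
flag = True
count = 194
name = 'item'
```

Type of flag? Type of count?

flag is bool; count is int

bool, int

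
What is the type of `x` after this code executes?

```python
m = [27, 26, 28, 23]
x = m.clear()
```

list.clear() returns None

NoneType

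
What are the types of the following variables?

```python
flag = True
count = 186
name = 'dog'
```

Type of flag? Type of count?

flag is bool; count is int

bool, int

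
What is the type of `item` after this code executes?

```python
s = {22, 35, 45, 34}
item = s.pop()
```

Popping from a set of ints returns int

int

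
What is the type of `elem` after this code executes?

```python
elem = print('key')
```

print() returns None

NoneType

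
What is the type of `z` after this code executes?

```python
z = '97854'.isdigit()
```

str.isdigit() returns bool

bool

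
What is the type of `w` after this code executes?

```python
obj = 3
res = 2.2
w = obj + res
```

int + float returns float (3 + 2.2 = 5.2)

float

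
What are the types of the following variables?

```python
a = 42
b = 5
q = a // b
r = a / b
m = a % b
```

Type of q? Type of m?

int // int returns int; int % int returns int

int, int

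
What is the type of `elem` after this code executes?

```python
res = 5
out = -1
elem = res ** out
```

int ** negative int returns float

float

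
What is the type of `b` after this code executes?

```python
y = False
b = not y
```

'not' always returns bool

bool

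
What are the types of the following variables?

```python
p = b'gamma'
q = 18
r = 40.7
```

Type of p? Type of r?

p is bytes; r is float

bytes, float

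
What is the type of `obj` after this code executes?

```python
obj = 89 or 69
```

'or' returns the first truthy value (89, which is int)

int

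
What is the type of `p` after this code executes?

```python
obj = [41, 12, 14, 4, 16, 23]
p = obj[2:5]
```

Slicing a list always returns a list

list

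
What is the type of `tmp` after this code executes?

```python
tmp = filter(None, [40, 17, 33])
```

filter() returns a filter iterator object

filter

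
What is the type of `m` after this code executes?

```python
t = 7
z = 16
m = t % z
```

int % int returns int (7 % 16 = 7)

int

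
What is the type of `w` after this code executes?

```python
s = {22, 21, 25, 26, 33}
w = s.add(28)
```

set.add() returns None (mutates in place)

NoneType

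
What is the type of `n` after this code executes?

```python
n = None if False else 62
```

Ternary: condition is False, else branch (62) taken → int

int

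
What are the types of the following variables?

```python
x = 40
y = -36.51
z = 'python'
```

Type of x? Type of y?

x is int; y is float

int, float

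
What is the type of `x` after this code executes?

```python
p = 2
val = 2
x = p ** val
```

int ** positive int returns int (2 ** 2 = 4)

int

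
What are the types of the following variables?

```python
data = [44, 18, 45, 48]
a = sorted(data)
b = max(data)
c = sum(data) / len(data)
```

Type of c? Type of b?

int / int returns float; max of ints returns int

float, int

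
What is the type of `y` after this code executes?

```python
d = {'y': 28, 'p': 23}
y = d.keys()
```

.keys() returns a dict_keys view object

dict_keys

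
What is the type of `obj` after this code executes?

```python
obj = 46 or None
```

'or' returns first truthy value (46, int)

int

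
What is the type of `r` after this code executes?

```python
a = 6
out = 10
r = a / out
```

int / int always returns float in Python 3 (6 / 10 = 0.6)

float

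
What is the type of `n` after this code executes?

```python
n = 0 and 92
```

'and' returns the first falsy value (0, which is int)

int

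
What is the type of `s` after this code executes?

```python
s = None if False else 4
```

Ternary: condition is False, else branch (4) taken → int

int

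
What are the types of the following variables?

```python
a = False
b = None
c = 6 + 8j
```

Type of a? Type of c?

a is bool; c is complex

bool, complex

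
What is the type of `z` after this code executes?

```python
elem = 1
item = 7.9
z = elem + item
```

int + float returns float (1 + 7.9 = 8.9)

float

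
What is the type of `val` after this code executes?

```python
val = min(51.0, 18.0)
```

min() of floats returns float

float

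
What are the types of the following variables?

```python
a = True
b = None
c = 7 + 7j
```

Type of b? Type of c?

b is NoneType; c is complex

NoneType, complex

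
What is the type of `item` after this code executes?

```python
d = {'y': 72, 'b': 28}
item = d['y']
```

Accessing dict[str, int] with key 'y' returns int value 72

int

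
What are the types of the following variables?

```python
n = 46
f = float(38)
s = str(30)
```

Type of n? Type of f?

n is int; f is float

int, float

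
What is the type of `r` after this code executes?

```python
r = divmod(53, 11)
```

divmod() returns a tuple (quotient, remainder)

tuple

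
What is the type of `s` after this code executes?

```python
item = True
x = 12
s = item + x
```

bool + int returns int (True is 1, so 1 + 12 = 13)

int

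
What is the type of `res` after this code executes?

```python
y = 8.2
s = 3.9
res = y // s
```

float // float returns float (floor division preserves float type)

float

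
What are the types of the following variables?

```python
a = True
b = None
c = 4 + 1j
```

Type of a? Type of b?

a is bool; b is NoneType

bool, NoneType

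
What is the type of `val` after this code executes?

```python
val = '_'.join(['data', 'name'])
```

str.join() returns str

str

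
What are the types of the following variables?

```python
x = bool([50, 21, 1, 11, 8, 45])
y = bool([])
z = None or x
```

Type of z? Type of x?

None or <bool> returns the bool; bool() returns bool

bool, bool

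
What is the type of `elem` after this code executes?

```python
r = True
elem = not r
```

'not' always returns bool

bool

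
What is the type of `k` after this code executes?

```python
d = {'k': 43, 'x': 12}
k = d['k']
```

Accessing dict[str, int] with key 'k' returns int value 43

int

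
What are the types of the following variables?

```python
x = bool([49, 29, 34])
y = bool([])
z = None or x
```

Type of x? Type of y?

bool() returns bool; bool() returns bool

bool, bool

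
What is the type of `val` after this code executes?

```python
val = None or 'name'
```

'or' with None returns the other value ('name', str)

str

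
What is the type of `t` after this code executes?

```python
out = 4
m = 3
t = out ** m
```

int ** positive int returns int (4 ** 3 = 64)

int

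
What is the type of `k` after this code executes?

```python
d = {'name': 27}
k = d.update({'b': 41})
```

dict.update() returns None

NoneType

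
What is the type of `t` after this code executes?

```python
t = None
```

None has type NoneType

NoneType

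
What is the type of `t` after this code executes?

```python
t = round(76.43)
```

round() with no ndigits arg returns int

int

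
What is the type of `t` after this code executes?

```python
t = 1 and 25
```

'and' returns the last value when all truthy (25, which is int)

int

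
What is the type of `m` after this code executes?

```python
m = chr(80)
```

chr() returns str (single character)

str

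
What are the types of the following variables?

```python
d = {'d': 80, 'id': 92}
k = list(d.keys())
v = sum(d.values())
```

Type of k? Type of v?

list(...) returns list; sum of int values returns int

list, int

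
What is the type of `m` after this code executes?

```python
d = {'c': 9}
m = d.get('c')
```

dict.get() returns the value (int) when key is found

int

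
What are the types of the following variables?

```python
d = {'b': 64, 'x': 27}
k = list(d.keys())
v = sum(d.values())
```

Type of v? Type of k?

sum of int values returns int; list(...) returns list

int, list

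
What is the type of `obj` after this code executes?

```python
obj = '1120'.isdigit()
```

str.isdigit() returns bool

bool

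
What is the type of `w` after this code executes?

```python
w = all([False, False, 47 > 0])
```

all() returns bool

bool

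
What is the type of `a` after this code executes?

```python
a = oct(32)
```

oct() returns str representation

str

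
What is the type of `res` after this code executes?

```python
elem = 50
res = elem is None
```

'is' comparison returns bool

bool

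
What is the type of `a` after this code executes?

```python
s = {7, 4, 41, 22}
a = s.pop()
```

Popping from a set of ints returns int

int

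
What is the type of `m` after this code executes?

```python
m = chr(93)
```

chr() returns str (single character)

str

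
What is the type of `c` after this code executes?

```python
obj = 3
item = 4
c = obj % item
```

int % int returns int (3 % 4 = 3)

int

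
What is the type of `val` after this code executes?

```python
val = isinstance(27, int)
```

isinstance() returns bool

bool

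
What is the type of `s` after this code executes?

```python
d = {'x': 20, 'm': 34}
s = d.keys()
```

.keys() returns a dict_keys view object

dict_keys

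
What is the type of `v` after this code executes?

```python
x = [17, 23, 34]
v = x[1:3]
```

Slicing a list always returns a list

list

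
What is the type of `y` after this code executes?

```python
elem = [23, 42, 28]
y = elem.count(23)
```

list.count() returns int

int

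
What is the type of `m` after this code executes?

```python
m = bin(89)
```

bin() returns str representation

str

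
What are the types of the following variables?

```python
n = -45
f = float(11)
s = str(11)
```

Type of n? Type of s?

n is int; s is str

int, str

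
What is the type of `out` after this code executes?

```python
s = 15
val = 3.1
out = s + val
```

int + float returns float (15 + 3.1 = 18.1)

float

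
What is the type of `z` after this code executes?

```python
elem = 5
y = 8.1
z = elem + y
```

int + float returns float (5 + 8.1 = 13.1)

float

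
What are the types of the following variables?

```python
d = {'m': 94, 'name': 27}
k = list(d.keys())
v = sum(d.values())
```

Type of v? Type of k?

sum of int values returns int; list(...) returns list

int, list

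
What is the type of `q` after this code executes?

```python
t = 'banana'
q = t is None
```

'is' comparison returns bool

bool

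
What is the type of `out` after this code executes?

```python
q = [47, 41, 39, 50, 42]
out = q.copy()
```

list.copy() returns list

list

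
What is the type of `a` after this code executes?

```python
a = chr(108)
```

chr() returns str (single character)

str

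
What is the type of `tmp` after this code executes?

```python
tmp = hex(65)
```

hex() returns str representation

str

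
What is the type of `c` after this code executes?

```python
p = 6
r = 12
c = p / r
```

int / int always returns float in Python 3 (6 / 12 = 0.5)

float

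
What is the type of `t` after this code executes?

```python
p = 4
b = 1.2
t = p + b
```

int + float returns float (4 + 1.2 = 5.2)

float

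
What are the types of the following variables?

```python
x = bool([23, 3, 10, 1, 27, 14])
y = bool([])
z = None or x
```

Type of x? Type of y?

bool() returns bool; bool() returns bool

bool, bool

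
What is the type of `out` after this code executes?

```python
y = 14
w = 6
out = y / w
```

int / int always returns float in Python 3 (14 / 6 = 2.33333)

float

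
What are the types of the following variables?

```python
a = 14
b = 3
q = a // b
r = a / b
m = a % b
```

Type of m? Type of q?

int % int returns int; int // int returns int

int, int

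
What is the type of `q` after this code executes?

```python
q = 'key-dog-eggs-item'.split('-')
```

str.split() returns list

list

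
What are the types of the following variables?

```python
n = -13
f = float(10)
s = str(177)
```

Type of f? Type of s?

f is float; s is str

float, str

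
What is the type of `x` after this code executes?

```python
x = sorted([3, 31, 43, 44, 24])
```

sorted() always returns list

list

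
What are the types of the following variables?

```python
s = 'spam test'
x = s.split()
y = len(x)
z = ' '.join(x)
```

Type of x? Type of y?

str.split() returns list; len() returns int

list, int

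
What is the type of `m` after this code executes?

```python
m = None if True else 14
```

Ternary: condition is True, if branch (None) taken → NoneType

NoneType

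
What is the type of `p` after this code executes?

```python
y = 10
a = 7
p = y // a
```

int // int returns int (10 // 7 = 1)

int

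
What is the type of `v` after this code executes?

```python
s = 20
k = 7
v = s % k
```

int % int returns int (20 % 7 = 6)

int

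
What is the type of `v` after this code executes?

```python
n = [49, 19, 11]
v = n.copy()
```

list.copy() returns list

list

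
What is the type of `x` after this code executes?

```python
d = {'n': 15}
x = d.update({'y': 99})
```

dict.update() returns None

NoneType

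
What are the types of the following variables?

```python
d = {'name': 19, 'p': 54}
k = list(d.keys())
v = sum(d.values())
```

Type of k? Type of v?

list(...) returns list; sum of int values returns int

list, int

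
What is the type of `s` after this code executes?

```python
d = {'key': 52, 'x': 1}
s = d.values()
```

.values() returns a dict_values view object

dict_values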